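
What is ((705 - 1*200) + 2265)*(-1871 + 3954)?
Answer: 5769910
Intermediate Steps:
((705 - 1*200) + 2265)*(-1871 + 3954) = ((705 - 200) + 2265)*2083 = (505 + 2265)*2083 = 2770*2083 = 5769910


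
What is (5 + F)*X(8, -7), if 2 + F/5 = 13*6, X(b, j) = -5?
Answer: -1925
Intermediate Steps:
F = 380 (F = -10 + 5*(13*6) = -10 + 5*78 = -10 + 390 = 380)
(5 + F)*X(8, -7) = (5 + 380)*(-5) = 385*(-5) = -1925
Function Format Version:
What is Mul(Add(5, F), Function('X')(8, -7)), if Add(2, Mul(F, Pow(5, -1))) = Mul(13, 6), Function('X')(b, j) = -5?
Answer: -1925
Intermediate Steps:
F = 380 (F = Add(-10, Mul(5, Mul(13, 6))) = Add(-10, Mul(5, 78)) = Add(-10, 390) = 380)
Mul(Add(5, F), Function('X')(8, -7)) = Mul(Add(5, 380), -5) = Mul(385, -5) = -1925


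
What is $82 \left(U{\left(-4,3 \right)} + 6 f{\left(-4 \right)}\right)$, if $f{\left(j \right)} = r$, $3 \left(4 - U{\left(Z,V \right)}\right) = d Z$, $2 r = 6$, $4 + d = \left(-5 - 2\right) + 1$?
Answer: $\frac{2132}{3} \approx 710.67$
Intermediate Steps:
$d = -10$ ($d = -4 + \left(\left(-5 - 2\right) + 1\right) = -4 + \left(-7 + 1\right) = -4 - 6 = -10$)
$r = 3$ ($r = \frac{1}{2} \cdot 6 = 3$)
$U{\left(Z,V \right)} = 4 + \frac{10 Z}{3}$ ($U{\left(Z,V \right)} = 4 - \frac{\left(-10\right) Z}{3} = 4 + \frac{10 Z}{3}$)
$f{\left(j \right)} = 3$
$82 \left(U{\left(-4,3 \right)} + 6 f{\left(-4 \right)}\right) = 82 \left(\left(4 + \frac{10}{3} \left(-4\right)\right) + 6 \cdot 3\right) = 82 \left(\left(4 - \frac{40}{3}\right) + 18\right) = 82 \left(- \frac{28}{3} + 18\right) = 82 \cdot \frac{26}{3} = \frac{2132}{3}$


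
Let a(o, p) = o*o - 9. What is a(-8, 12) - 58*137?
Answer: -7891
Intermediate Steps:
a(o, p) = -9 + o**2 (a(o, p) = o**2 - 9 = -9 + o**2)
a(-8, 12) - 58*137 = (-9 + (-8)**2) - 58*137 = (-9 + 64) - 7946 = 55 - 7946 = -7891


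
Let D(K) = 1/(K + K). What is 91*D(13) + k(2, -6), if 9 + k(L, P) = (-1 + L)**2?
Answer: -9/2 ≈ -4.5000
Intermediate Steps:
k(L, P) = -9 + (-1 + L)**2
D(K) = 1/(2*K)
91*D(13) + k(2, -6) = 91*((1/2)/13) + (-9 + (-1 + 2)**2) = 91*((1/2)*(1/13)) + (-9 + 1**2) = 91*(1/26) + (-9 + 1) = 7/2 - 8 = -9/2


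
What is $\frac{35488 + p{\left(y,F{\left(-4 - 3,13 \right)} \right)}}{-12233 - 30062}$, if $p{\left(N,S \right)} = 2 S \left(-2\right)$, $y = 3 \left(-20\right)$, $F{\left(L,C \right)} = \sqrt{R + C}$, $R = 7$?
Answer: $- \frac{35488}{42295} + \frac{8 \sqrt{5}}{42295} \approx -0.83864$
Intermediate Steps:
$F{\left(L,C \right)} = \sqrt{7 + C}$
$y = -60$
$p{\left(N,S \right)} = - 4 S$
$\frac{35488 + p{\left(y,F{\left(-4 - 3,13 \right)} \right)}}{-12233 - 30062} = \frac{35488 - 4 \sqrt{7 + 13}}{-12233 - 30062} = \frac{35488 - 4 \sqrt{20}}{-42295} = \left(35488 - 4 \cdot 2 \sqrt{5}\right) \left(- \frac{1}{42295}\right) = \left(35488 - 8 \sqrt{5}\right) \left(- \frac{1}{42295}\right) = - \frac{35488}{42295} + \frac{8 \sqrt{5}}{42295}$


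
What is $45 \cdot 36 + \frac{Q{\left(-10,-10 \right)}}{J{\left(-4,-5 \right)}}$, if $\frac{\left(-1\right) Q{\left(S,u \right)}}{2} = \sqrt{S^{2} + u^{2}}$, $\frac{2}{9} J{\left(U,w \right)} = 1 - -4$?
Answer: $1620 - \frac{8 \sqrt{2}}{9} \approx 1618.7$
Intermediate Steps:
$J{\left(U,w \right)} = \frac{45}{2}$ ($J{\left(U,w \right)} = \frac{9 \left(1 - -4\right)}{2} = \frac{9 \left(1 + 4\right)}{2} = \frac{9}{2} \cdot 5 = \frac{45}{2}$)
$Q{\left(S,u \right)} = - 2 \sqrt{S^{2} + u^{2}}$
$45 \cdot 36 + \frac{Q{\left(-10,-10 \right)}}{J{\left(-4,-5 \right)}} = 45 \cdot 36 + \frac{\left(-2\right) \sqrt{\left(-10\right)^{2} + \left(-10\right)^{2}}}{\frac{45}{2}} = 1620 + - 2 \sqrt{100 + 100} \cdot \frac{2}{45} = 1620 + - 2 \sqrt{200} \cdot \frac{2}{45} = 1620 + - 2 \cdot 10 \sqrt{2} \cdot \frac{2}{45} = 1620 + - 20 \sqrt{2} \cdot \frac{2}{45} = 1620 - \frac{8 \sqrt{2}}{9}$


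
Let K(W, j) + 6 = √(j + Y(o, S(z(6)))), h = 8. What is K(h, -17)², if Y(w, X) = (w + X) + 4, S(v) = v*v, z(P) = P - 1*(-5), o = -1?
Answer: (6 - √107)² ≈ 18.871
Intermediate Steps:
z(P) = 5 + P (z(P) = P + 5 = 5 + P)
S(v) = v²
Y(w, X) = 4 + X + w (Y(w, X) = (X + w) + 4 = 4 + X + w)
K(W, j) = -6 + √(124 + j) (K(W, j) = -6 + √(j + (4 + (5 + 6)² - 1)) = -6 + √(j + (4 + 11² - 1)) = -6 + √(j + (4 + 121 - 1)) = -6 + √(j + 124) = -6 + √(124 + j))
K(h, -17)² = (-6 + √(124 - 17))² = (-6 + √107)²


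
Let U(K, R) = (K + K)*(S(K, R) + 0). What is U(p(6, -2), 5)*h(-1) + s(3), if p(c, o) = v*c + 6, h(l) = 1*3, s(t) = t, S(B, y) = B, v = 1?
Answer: 867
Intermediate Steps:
h(l) = 3
p(c, o) = 6 + c (p(c, o) = 1*c + 6 = c + 6 = 6 + c)
U(K, R) = 2*K² (U(K, R) = (K + K)*(K + 0) = (2*K)*K = 2*K²)
U(p(6, -2), 5)*h(-1) + s(3) = (2*(6 + 6)²)*3 + 3 = (2*12²)*3 + 3 = (2*144)*3 + 3 = 288*3 + 3 = 864 + 3 = 867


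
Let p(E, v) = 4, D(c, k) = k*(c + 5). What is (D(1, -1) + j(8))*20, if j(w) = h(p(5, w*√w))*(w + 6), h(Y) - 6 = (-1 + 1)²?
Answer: 1560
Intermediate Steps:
D(c, k) = k*(5 + c)
h(Y) = 6 (h(Y) = 6 + (-1 + 1)² = 6 + 0² = 6 + 0 = 6)
j(w) = 36 + 6*w (j(w) = 6*(w + 6) = 6*(6 + w) = 36 + 6*w)
(D(1, -1) + j(8))*20 = (-(5 + 1) + (36 + 6*8))*20 = (-1*6 + (36 + 48))*20 = (-6 + 84)*20 = 78*20 = 1560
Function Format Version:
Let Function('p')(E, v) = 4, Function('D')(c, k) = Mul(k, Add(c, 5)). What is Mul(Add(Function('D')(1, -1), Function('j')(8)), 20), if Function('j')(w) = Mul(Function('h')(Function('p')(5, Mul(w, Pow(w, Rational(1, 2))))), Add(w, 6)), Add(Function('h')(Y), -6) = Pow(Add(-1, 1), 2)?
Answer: 1560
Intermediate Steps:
Function('D')(c, k) = Mul(k, Add(5, c))
Function('h')(Y) = 6 (Function('h')(Y) = Add(6, Pow(Add(-1, 1), 2)) = Add(6, Pow(0, 2)) = Add(6, 0) = 6)
Function('j')(w) = Add(36, Mul(6, w)) (Function('j')(w) = Mul(6, Add(w, 6)) = Mul(6, Add(6, w)) = Add(36, Mul(6, w)))
Mul(Add(Function('D')(1, -1), Function('j')(8)), 20) = Mul(Add(Mul(-1, Add(5, 1)), Add(36, Mul(6, 8))), 20) = Mul(Add(Mul(-1, 6), Add(36, 48)), 20) = Mul(Add(-6, 84), 20) = Mul(78, 20) = 1560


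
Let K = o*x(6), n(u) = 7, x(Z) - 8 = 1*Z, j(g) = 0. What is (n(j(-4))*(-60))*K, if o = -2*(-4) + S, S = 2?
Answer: -58800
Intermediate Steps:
x(Z) = 8 + Z (x(Z) = 8 + 1*Z = 8 + Z)
o = 10 (o = -2*(-4) + 2 = 8 + 2 = 10)
K = 140 (K = 10*(8 + 6) = 10*14 = 140)
(n(j(-4))*(-60))*K = (7*(-60))*140 = -420*140 = -58800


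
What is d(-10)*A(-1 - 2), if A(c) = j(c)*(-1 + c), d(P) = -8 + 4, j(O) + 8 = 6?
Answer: -32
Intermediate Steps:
j(O) = -2 (j(O) = -8 + 6 = -2)
d(P) = -4
A(c) = 2 - 2*c (A(c) = -2*(-1 + c) = 2 - 2*c)
d(-10)*A(-1 - 2) = -4*(2 - 2*(-1 - 2)) = -4*(2 - 2*(-3)) = -4*(2 + 6) = -4*8 = -32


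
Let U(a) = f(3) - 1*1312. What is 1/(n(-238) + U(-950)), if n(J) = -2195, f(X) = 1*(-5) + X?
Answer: -1/3509 ≈ -0.00028498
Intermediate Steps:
f(X) = -5 + X
U(a) = -1314 (U(a) = (-5 + 3) - 1*1312 = -2 - 1312 = -1314)
1/(n(-238) + U(-950)) = 1/(-2195 - 1314) = 1/(-3509) = -1/3509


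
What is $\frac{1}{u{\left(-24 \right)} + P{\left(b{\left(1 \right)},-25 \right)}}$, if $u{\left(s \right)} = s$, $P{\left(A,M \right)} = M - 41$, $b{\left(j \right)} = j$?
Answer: $- \frac{1}{90} \approx -0.011111$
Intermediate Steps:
$P{\left(A,M \right)} = -41 + M$ ($P{\left(A,M \right)} = M - 41 = -41 + M$)
$\frac{1}{u{\left(-24 \right)} + P{\left(b{\left(1 \right)},-25 \right)}} = \frac{1}{-24 - 66} = \frac{1}{-90} = - \frac{1}{90}$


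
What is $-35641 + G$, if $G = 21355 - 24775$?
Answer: $-39061$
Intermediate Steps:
$G = -3420$ ($G = 21355 - 24775 = -3420$)
$-35641 + G = -35641 - 3420 = -39061$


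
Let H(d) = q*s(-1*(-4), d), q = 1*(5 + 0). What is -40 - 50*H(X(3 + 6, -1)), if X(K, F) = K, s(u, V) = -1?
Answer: 210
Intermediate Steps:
q = 5 (q = 1*5 = 5)
H(d) = -5 (H(d) = 5*(-1) = -5)
-40 - 50*H(X(3 + 6, -1)) = -40 - 50*(-5) = -40 + 250 = 210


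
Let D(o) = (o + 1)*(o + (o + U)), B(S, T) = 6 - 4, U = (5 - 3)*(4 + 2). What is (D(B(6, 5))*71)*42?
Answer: 143136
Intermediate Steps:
U = 12 (U = 2*6 = 12)
B(S, T) = 2
D(o) = (1 + o)*(12 + 2*o) (D(o) = (o + 1)*(o + (o + 12)) = (1 + o)*(o + (12 + o)) = (1 + o)*(12 + 2*o))
(D(B(6, 5))*71)*42 = ((12 + 2*2**2 + 14*2)*71)*42 = ((12 + 2*4 + 28)*71)*42 = ((12 + 8 + 28)*71)*42 = (48*71)*42 = 3408*42 = 143136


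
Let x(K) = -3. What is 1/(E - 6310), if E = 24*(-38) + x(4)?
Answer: -1/7225 ≈ -0.00013841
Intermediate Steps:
E = -915 (E = 24*(-38) - 3 = -912 - 3 = -915)
1/(E - 6310) = 1/(-915 - 6310) = 1/(-7225) = -1/7225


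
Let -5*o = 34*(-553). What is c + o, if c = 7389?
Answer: 55747/5 ≈ 11149.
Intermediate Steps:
o = 18802/5 (o = -34*(-553)/5 = -1/5*(-18802) = 18802/5 ≈ 3760.4)
c + o = 7389 + 18802/5 = 55747/5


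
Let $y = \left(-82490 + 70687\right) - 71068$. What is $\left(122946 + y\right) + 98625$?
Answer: $138700$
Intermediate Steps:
$y = -82871$ ($y = -11803 - 71068 = -82871$)
$\left(122946 + y\right) + 98625 = \left(122946 - 82871\right) + 98625 = 40075 + 98625 = 138700$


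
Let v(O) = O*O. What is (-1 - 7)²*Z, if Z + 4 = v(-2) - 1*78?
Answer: -4992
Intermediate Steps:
v(O) = O²
Z = -78 (Z = -4 + ((-2)² - 1*78) = -4 + (4 - 78) = -4 - 74 = -78)
(-1 - 7)²*Z = (-1 - 7)²*(-78) = (-8)²*(-78) = 64*(-78) = -4992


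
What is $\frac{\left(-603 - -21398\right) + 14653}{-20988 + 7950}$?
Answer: $- \frac{5908}{2173} \approx -2.7188$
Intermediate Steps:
$\frac{\left(-603 - -21398\right) + 14653}{-20988 + 7950} = \frac{\left(-603 + 21398\right) + 14653}{-13038} = \left(20795 + 14653\right) \left(- \frac{1}{13038}\right) = 35448 \left(- \frac{1}{13038}\right) = - \frac{5908}{2173}$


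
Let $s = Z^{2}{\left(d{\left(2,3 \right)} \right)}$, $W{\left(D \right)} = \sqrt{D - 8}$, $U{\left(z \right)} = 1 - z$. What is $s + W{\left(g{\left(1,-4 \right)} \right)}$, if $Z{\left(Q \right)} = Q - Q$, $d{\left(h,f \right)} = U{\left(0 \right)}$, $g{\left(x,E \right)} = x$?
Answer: $i \sqrt{7} \approx 2.6458 i$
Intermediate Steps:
$d{\left(h,f \right)} = 1$ ($d{\left(h,f \right)} = 1 - 0 = 1 + 0 = 1$)
$Z{\left(Q \right)} = 0$
$W{\left(D \right)} = \sqrt{-8 + D}$
$s = 0$ ($s = 0^{2} = 0$)
$s + W{\left(g{\left(1,-4 \right)} \right)} = 0 + \sqrt{-8 + 1} = 0 + \sqrt{-7} = 0 + i \sqrt{7} = i \sqrt{7}$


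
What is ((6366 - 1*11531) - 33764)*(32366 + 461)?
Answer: -1277922283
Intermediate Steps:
((6366 - 1*11531) - 33764)*(32366 + 461) = ((6366 - 11531) - 33764)*32827 = (-5165 - 33764)*32827 = -38929*32827 = -1277922283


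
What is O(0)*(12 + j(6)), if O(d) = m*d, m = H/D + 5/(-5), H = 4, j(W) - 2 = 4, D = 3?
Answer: 0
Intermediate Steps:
j(W) = 6 (j(W) = 2 + 4 = 6)
m = 1/3 (m = 4/3 + 5/(-5) = 4*(1/3) + 5*(-1/5) = 4/3 - 1 = 1/3 ≈ 0.33333)
O(d) = d/3
O(0)*(12 + j(6)) = ((1/3)*0)*(12 + 6) = 0*18 = 0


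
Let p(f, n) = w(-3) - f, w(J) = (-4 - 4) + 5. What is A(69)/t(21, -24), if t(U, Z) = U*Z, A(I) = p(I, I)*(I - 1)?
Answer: 68/7 ≈ 9.7143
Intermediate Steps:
w(J) = -3 (w(J) = -8 + 5 = -3)
p(f, n) = -3 - f
A(I) = (-1 + I)*(-3 - I) (A(I) = (-3 - I)*(I - 1) = (-3 - I)*(-1 + I) = (-1 + I)*(-3 - I))
A(69)/t(21, -24) = (-(-1 + 69)*(3 + 69))/((21*(-24))) = -1*68*72/(-504) = -4896*(-1/504) = 68/7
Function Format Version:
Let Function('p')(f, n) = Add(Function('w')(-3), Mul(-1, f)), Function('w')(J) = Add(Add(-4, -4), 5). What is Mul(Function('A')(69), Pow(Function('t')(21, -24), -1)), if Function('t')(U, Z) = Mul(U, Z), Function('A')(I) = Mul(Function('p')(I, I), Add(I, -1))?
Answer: Rational(68, 7) ≈ 9.7143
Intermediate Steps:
Function('w')(J) = -3 (Function('w')(J) = Add(-8, 5) = -3)
Function('p')(f, n) = Add(-3, Mul(-1, f))
Function('A')(I) = Mul(Add(-1, I), Add(-3, Mul(-1, I))) (Function('A')(I) = Mul(Add(-3, Mul(-1, I)), Add(I, -1)) = Mul(Add(-3, Mul(-1, I)), Add(-1, I)) = Mul(Add(-1, I), Add(-3, Mul(-1, I))))
Mul(Function('A')(69), Pow(Function('t')(21, -24), -1)) = Mul(Mul(-1, Add(-1, 69), Add(3, 69)), Pow(Mul(21, -24), -1)) = Mul(Mul(-1, 68, 72), Pow(-504, -1)) = Mul(-4896, Rational(-1, 504)) = Rational(68, 7)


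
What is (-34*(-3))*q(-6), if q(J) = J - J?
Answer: 0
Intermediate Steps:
q(J) = 0
(-34*(-3))*q(-6) = -34*(-3)*0 = 102*0 = 0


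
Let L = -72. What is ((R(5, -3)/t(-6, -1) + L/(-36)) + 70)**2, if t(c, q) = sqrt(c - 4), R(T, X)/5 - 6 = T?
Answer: 9763/2 - 792*I*sqrt(10) ≈ 4881.5 - 2504.5*I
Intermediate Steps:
R(T, X) = 30 + 5*T
t(c, q) = sqrt(-4 + c)
((R(5, -3)/t(-6, -1) + L/(-36)) + 70)**2 = (((30 + 5*5)/(sqrt(-4 - 6)) - 72/(-36)) + 70)**2 = (((30 + 25)/(sqrt(-10)) - 72*(-1/36)) + 70)**2 = ((55/((I*sqrt(10))) + 2) + 70)**2 = ((55*(-I*sqrt(10)/10) + 2) + 70)**2 = ((-11*I*sqrt(10)/2 + 2) + 70)**2 = ((2 - 11*I*sqrt(10)/2) + 70)**2 = (72 - 11*I*sqrt(10)/2)**2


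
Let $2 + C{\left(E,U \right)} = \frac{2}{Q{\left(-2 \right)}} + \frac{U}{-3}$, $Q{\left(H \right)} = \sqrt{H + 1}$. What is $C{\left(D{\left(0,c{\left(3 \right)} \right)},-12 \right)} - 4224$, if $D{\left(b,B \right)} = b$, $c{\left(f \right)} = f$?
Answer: $-4222 - 2 i \approx -4222.0 - 2.0 i$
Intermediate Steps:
$Q{\left(H \right)} = \sqrt{1 + H}$
$C{\left(E,U \right)} = -2 - 2 i - \frac{U}{3}$ ($C{\left(E,U \right)} = -2 + \left(\frac{2}{\sqrt{1 - 2}} + \frac{U}{-3}\right) = -2 + \left(\frac{2}{\sqrt{-1}} + U \left(- \frac{1}{3}\right)\right) = -2 - \left(- 2 \left(- i\right) + \frac{U}{3}\right) = -2 - \left(\frac{U}{3} - - 2 i\right) = -2 - \left(2 i + \frac{U}{3}\right) = -2 - 2 i - \frac{U}{3}$)
$C{\left(D{\left(0,c{\left(3 \right)} \right)},-12 \right)} - 4224 = \left(-2 - 2 i - -4\right) - 4224 = \left(-2 - 2 i + 4\right) - 4224 = \left(2 - 2 i\right) - 4224 = -4222 - 2 i$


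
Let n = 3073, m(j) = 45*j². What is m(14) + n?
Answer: 11893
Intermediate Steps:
m(14) + n = 45*14² + 3073 = 45*196 + 3073 = 8820 + 3073 = 11893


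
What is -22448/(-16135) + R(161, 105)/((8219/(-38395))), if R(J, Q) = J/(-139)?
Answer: 125385550893/18433285535 ≈ 6.8021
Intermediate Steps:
R(J, Q) = -J/139 (R(J, Q) = J*(-1/139) = -J/139)
-22448/(-16135) + R(161, 105)/((8219/(-38395))) = -22448/(-16135) + (-1/139*161)/((8219/(-38395))) = -22448*(-1/16135) - 161/(139*(8219*(-1/38395))) = 22448/16135 - 161/(139*(-8219/38395)) = 22448/16135 - 161/139*(-38395/8219) = 22448/16135 + 6181595/1142441 = 125385550893/18433285535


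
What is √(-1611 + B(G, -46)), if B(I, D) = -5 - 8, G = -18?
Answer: 2*I*√406 ≈ 40.299*I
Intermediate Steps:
B(I, D) = -13
√(-1611 + B(G, -46)) = √(-1611 - 13) = √(-1624) = 2*I*√406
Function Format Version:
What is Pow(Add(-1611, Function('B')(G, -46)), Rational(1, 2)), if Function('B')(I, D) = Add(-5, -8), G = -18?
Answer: Mul(2, I, Pow(406, Rational(1, 2))) ≈ Mul(40.299, I)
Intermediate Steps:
Function('B')(I, D) = -13
Pow(Add(-1611, Function('B')(G, -46)), Rational(1, 2)) = Pow(Add(-1611, -13), Rational(1, 2)) = Pow(-1624, Rational(1, 2)) = Mul(2, I, Pow(406, Rational(1, 2)))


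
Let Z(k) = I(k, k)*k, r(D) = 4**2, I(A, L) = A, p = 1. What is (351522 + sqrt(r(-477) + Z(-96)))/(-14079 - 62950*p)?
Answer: -351522/77029 - 4*sqrt(577)/77029 ≈ -4.5648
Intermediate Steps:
r(D) = 16
Z(k) = k**2 (Z(k) = k*k = k**2)
(351522 + sqrt(r(-477) + Z(-96)))/(-14079 - 62950*p) = (351522 + sqrt(16 + (-96)**2))/(-14079 - 62950*1) = (351522 + sqrt(16 + 9216))/(-14079 - 62950) = (351522 + sqrt(9232))/(-77029) = (351522 + 4*sqrt(577))*(-1/77029) = -351522/77029 - 4*sqrt(577)/77029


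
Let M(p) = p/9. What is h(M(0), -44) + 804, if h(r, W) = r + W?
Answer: 760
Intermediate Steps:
M(p) = p/9 (M(p) = p*(⅑) = p/9)
h(r, W) = W + r
h(M(0), -44) + 804 = (-44 + (⅑)*0) + 804 = (-44 + 0) + 804 = -44 + 804 = 760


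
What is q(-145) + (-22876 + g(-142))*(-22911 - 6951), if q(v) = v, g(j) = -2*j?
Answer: 674642159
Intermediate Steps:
q(-145) + (-22876 + g(-142))*(-22911 - 6951) = -145 + (-22876 - 2*(-142))*(-22911 - 6951) = -145 + (-22876 + 284)*(-29862) = -145 - 22592*(-29862) = -145 + 674642304 = 674642159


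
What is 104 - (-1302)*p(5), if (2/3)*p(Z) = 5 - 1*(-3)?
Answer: 15728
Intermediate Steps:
p(Z) = 12 (p(Z) = 3*(5 - 1*(-3))/2 = 3*(5 + 3)/2 = (3/2)*8 = 12)
104 - (-1302)*p(5) = 104 - (-1302)*12 = 104 - 93*(-168) = 104 + 15624 = 15728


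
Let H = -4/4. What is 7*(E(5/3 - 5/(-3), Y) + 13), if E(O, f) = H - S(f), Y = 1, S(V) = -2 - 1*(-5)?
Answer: 63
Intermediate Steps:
S(V) = 3 (S(V) = -2 + 5 = 3)
H = -1 (H = -4*¼ = -1)
E(O, f) = -4 (E(O, f) = -1 - 1*3 = -1 - 3 = -4)
7*(E(5/3 - 5/(-3), Y) + 13) = 7*(-4 + 13) = 7*9 = 63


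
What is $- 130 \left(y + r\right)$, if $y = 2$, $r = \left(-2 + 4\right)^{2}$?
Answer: $-780$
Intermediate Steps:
$r = 4$ ($r = 2^{2} = 4$)
$- 130 \left(y + r\right) = - 130 \left(2 + 4\right) = \left(-130\right) 6 = -780$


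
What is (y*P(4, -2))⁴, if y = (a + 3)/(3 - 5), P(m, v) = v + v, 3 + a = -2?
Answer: 256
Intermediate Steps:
a = -5 (a = -3 - 2 = -5)
P(m, v) = 2*v
y = 1 (y = (-5 + 3)/(3 - 5) = -2/(-2) = -2*(-½) = 1)
(y*P(4, -2))⁴ = (1*(2*(-2)))⁴ = (1*(-4))⁴ = (-4)⁴ = 256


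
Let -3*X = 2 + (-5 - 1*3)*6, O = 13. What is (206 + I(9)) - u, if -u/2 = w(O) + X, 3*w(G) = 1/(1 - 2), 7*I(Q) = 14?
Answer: 238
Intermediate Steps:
I(Q) = 2 (I(Q) = (⅐)*14 = 2)
X = 46/3 (X = -(2 + (-5 - 1*3)*6)/3 = -(2 + (-5 - 3)*6)/3 = -(2 - 8*6)/3 = -(2 - 48)/3 = -⅓*(-46) = 46/3 ≈ 15.333)
w(G) = -⅓ (w(G) = 1/(3*(1 - 2)) = (⅓)/(-1) = (⅓)*(-1) = -⅓)
u = -30 (u = -2*(-⅓ + 46/3) = -2*15 = -30)
(206 + I(9)) - u = (206 + 2) - 1*(-30) = 208 + 30 = 238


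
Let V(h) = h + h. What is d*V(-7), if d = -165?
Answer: 2310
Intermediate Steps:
V(h) = 2*h
d*V(-7) = -330*(-7) = -165*(-14) = 2310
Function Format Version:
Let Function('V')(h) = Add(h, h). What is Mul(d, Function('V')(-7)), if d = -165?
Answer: 2310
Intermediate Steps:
Function('V')(h) = Mul(2, h)
Mul(d, Function('V')(-7)) = Mul(-165, Mul(2, -7)) = Mul(-165, -14) = 2310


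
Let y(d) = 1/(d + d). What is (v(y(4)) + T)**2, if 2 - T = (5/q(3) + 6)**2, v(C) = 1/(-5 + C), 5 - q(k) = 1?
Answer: 1003559041/389376 ≈ 2577.4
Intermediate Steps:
q(k) = 4 (q(k) = 5 - 1*1 = 5 - 1 = 4)
y(d) = 1/(2*d)
T = -809/16 (T = 2 - (5/4 + 6)**2 = 2 - (29/4)**2 = 2 - 1*841/16 = 2 - 841/16 = -809/16 ≈ -50.563)
(v(y(4)) + T)**2 = (1/(-5 + (1/2)/4) - 809/16)**2 = (1/(-5 + (1/2)*(1/4)) - 809/16)**2 = (1/(-5 + 1/8) - 809/16)**2 = (1/(-39/8) - 809/16)**2 = (-8/39 - 809/16)**2 = (-31679/624)**2 = 1003559041/389376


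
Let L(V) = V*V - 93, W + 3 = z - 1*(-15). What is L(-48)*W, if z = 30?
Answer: 92862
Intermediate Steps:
W = 42 (W = -3 + (30 - 1*(-15)) = -3 + (30 + 15) = -3 + 45 = 42)
L(V) = -93 + V² (L(V) = V² - 93 = -93 + V²)
L(-48)*W = (-93 + (-48)²)*42 = (-93 + 2304)*42 = 2211*42 = 92862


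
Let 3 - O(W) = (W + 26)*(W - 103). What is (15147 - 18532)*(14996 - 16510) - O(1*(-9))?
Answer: 5122983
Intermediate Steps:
O(W) = 3 - (-103 + W)*(26 + W) (O(W) = 3 - (W + 26)*(W - 103) = 3 - (26 + W)*(-103 + W) = 3 - (-103 + W)*(26 + W))
(15147 - 18532)*(14996 - 16510) - O(1*(-9)) = (15147 - 18532)*(14996 - 16510) - (2681 - (1*(-9))**2 + 77*(1*(-9))) = -3385*(-1514) - (2681 - 1*(-9)**2 + 77*(-9)) = 5124890 - (2681 - 1*81 - 693) = 5124890 - (2681 - 81 - 693) = 5124890 - 1*1907 = 5124890 - 1907 = 5122983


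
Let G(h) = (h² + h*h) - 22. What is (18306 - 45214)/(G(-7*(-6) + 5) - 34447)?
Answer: 3844/4293 ≈ 0.89541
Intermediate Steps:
G(h) = -22 + 2*h² (G(h) = (h² + h²) - 22 = 2*h² - 22 = -22 + 2*h²)
(18306 - 45214)/(G(-7*(-6) + 5) - 34447) = (18306 - 45214)/((-22 + 2*(-7*(-6) + 5)²) - 34447) = -26908/((-22 + 2*(42 + 5)²) - 34447) = -26908/((-22 + 2*47²) - 34447) = -26908/((-22 + 2*2209) - 34447) = -26908/((-22 + 4418) - 34447) = -26908/(4396 - 34447) = -26908/(-30051) = -26908*(-1/30051) = 3844/4293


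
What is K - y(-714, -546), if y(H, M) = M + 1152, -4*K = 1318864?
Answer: -330322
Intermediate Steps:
K = -329716 (K = -¼*1318864 = -329716)
y(H, M) = 1152 + M
K - y(-714, -546) = -329716 - (1152 - 546) = -329716 - 1*606 = -329716 - 606 = -330322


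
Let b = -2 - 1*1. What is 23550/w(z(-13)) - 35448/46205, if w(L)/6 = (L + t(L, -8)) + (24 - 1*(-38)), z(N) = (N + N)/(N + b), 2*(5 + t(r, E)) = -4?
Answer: 1434779056/20930865 ≈ 68.548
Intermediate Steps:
b = -3 (b = -2 - 1 = -3)
t(r, E) = -7 (t(r, E) = -5 + (½)*(-4) = -5 - 2 = -7)
z(N) = 2*N/(-3 + N) (z(N) = (N + N)/(N - 3) = (2*N)/(-3 + N) = 2*N/(-3 + N))
w(L) = 330 + 6*L (w(L) = 6*((L - 7) + (24 - 1*(-38))) = 6*((-7 + L) + (24 + 38)) = 6*((-7 + L) + 62) = 6*(55 + L) = 330 + 6*L)
23550/w(z(-13)) - 35448/46205 = 23550/(330 + 6*(2*(-13)/(-3 - 13))) - 35448/46205 = 23550/(330 + 6*(2*(-13)/(-16))) - 35448*1/46205 = 23550/(330 + 6*(2*(-13)*(-1/16))) - 35448/46205 = 23550/(330 + 6*(13/8)) - 35448/46205 = 23550/(330 + 39/4) - 35448/46205 = 23550/(1359/4) - 35448/46205 = 23550*(4/1359) - 35448/46205 = 31400/453 - 35448/46205 = 1434779056/20930865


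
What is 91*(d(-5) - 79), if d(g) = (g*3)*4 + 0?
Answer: -12649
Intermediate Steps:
d(g) = 12*g (d(g) = (3*g)*4 + 0 = 12*g + 0 = 12*g)
91*(d(-5) - 79) = 91*(12*(-5) - 79) = 91*(-60 - 79) = 91*(-139) = -12649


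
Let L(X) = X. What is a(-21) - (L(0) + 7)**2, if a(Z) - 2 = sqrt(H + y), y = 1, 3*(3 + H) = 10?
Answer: -47 + 2*sqrt(3)/3 ≈ -45.845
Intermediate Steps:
H = 1/3 (H = -3 + (1/3)*10 = -3 + 10/3 = 1/3 ≈ 0.33333)
a(Z) = 2 + 2*sqrt(3)/3 (a(Z) = 2 + sqrt(1/3 + 1) = 2 + sqrt(4/3) = 2 + 2*sqrt(3)/3)
a(-21) - (L(0) + 7)**2 = (2 + 2*sqrt(3)/3) - (0 + 7)**2 = (2 + 2*sqrt(3)/3) - 1*7**2 = (2 + 2*sqrt(3)/3) - 1*49 = (2 + 2*sqrt(3)/3) - 49 = -47 + 2*sqrt(3)/3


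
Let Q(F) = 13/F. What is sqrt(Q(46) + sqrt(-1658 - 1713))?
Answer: sqrt(598 + 2116*I*sqrt(3371))/46 ≈ 5.4011 + 5.3749*I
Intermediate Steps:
sqrt(Q(46) + sqrt(-1658 - 1713)) = sqrt(13/46 + sqrt(-1658 - 1713)) = sqrt(13*(1/46) + sqrt(-3371)) = sqrt(13/46 + I*sqrt(3371))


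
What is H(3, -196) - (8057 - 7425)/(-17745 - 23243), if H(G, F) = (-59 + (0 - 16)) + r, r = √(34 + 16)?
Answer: -768367/10247 + 5*√2 ≈ -67.914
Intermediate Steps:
r = 5*√2 (r = √50 = 5*√2 ≈ 7.0711)
H(G, F) = -75 + 5*√2 (H(G, F) = (-59 + (0 - 16)) + 5*√2 = (-59 - 16) + 5*√2 = -75 + 5*√2)
H(3, -196) - (8057 - 7425)/(-17745 - 23243) = (-75 + 5*√2) - (8057 - 7425)/(-17745 - 23243) = (-75 + 5*√2) - 632/(-40988) = (-75 + 5*√2) - 632*(-1)/40988 = (-75 + 5*√2) - 1*(-158/10247) = (-75 + 5*√2) + 158/10247 = -768367/10247 + 5*√2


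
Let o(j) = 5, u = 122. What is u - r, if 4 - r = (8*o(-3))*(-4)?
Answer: -42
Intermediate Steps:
r = 164 (r = 4 - 8*5*(-4) = 4 - 40*(-4) = 4 - 1*(-160) = 4 + 160 = 164)
u - r = 122 - 1*164 = 122 - 164 = -42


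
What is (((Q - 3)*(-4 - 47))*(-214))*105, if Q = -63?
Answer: -75634020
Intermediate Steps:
(((Q - 3)*(-4 - 47))*(-214))*105 = (((-63 - 3)*(-4 - 47))*(-214))*105 = (-66*(-51)*(-214))*105 = (3366*(-214))*105 = -720324*105 = -75634020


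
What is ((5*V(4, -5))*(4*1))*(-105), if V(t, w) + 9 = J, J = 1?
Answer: 16800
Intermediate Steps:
V(t, w) = -8 (V(t, w) = -9 + 1 = -8)
((5*V(4, -5))*(4*1))*(-105) = ((5*(-8))*(4*1))*(-105) = -40*4*(-105) = -160*(-105) = 16800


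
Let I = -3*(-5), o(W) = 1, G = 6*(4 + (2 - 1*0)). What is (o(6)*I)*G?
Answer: 540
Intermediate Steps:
G = 36 (G = 6*(4 + (2 + 0)) = 6*(4 + 2) = 6*6 = 36)
I = 15
(o(6)*I)*G = (1*15)*36 = 15*36 = 540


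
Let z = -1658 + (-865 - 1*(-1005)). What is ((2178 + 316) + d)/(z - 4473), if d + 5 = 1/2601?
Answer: -6473890/15582591 ≈ -0.41546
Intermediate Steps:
d = -13004/2601 (d = -5 + 1/2601 = -13004/2601 ≈ -4.9996)
z = -1518 (z = -1658 + (-865 + 1005) = -1658 + 140 = -1518)
((2178 + 316) + d)/(z - 4473) = ((2178 + 316) - 13004/2601)/(-1518 - 4473) = (2494 - 13004/2601)/(-5991) = (6473890/2601)*(-1/5991) = -6473890/15582591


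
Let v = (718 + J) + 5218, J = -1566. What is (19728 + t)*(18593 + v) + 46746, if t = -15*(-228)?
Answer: 531594270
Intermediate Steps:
v = 4370 (v = (718 - 1566) + 5218 = -848 + 5218 = 4370)
t = 3420
(19728 + t)*(18593 + v) + 46746 = (19728 + 3420)*(18593 + 4370) + 46746 = 23148*22963 + 46746 = 531547524 + 46746 = 531594270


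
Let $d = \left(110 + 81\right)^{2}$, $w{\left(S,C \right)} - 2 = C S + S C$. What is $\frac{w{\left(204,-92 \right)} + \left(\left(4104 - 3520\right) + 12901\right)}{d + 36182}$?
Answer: $- \frac{24049}{72663} \approx -0.33097$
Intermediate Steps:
$w{\left(S,C \right)} = 2 + 2 C S$ ($w{\left(S,C \right)} = 2 + \left(C S + S C\right) = 2 + \left(C S + C S\right) = 2 + 2 C S$)
$d = 36481$ ($d = 191^{2} = 36481$)
$\frac{w{\left(204,-92 \right)} + \left(\left(4104 - 3520\right) + 12901\right)}{d + 36182} = \frac{\left(2 + 2 \left(-92\right) 204\right) + \left(\left(4104 - 3520\right) + 12901\right)}{36481 + 36182} = \frac{\left(2 - 37536\right) + \left(584 + 12901\right)}{72663} = \left(-37534 + 13485\right) \frac{1}{72663} = \left(-24049\right) \frac{1}{72663} = - \frac{24049}{72663}$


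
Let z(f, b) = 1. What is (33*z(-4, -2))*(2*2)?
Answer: 132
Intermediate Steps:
(33*z(-4, -2))*(2*2) = (33*1)*(2*2) = 33*4 = 132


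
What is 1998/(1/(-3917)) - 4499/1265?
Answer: -900009499/115 ≈ -7.8262e+6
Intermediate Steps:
1998/(1/(-3917)) - 4499/1265 = 1998/(-1/3917) - 4499*1/1265 = 1998*(-3917) - 409/115 = -7826166 - 409/115 = -900009499/115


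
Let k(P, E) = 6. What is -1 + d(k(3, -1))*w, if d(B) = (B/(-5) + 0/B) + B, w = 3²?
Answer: 211/5 ≈ 42.200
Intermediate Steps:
w = 9
d(B) = 4*B/5 (d(B) = (B*(-⅕) + 0) + B = (-B/5 + 0) + B = -B/5 + B = 4*B/5)
-1 + d(k(3, -1))*w = -1 + ((⅘)*6)*9 = -1 + (24/5)*9 = -1 + 216/5 = 211/5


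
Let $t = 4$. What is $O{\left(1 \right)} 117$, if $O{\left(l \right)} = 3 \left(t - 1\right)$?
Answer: $1053$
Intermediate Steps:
$O{\left(l \right)} = 9$ ($O{\left(l \right)} = 3 \left(4 - 1\right) = 3 \cdot 3 = 9$)
$O{\left(1 \right)} 117 = 9 \cdot 117 = 1053$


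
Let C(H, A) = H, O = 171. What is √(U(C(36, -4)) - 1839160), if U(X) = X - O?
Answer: 19*I*√5095 ≈ 1356.2*I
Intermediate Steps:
U(X) = -171 + X (U(X) = X - 1*171 = X - 171 = -171 + X)
√(U(C(36, -4)) - 1839160) = √((-171 + 36) - 1839160) = √(-135 - 1839160) = √(-1839295) = 19*I*√5095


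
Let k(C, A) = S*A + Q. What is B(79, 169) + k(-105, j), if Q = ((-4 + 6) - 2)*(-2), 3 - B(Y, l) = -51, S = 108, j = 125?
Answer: 13554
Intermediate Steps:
B(Y, l) = 54 (B(Y, l) = 3 - 1*(-51) = 3 + 51 = 54)
Q = 0 (Q = (2 - 2)*(-2) = 0*(-2) = 0)
k(C, A) = 108*A (k(C, A) = 108*A + 0 = 108*A)
B(79, 169) + k(-105, j) = 54 + 108*125 = 54 + 13500 = 13554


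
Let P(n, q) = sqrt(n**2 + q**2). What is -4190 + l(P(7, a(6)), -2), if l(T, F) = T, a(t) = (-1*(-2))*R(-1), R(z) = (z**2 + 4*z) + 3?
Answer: -4183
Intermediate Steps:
R(z) = 3 + z**2 + 4*z
a(t) = 0 (a(t) = (-1*(-2))*(3 + (-1)**2 + 4*(-1)) = 2*(3 + 1 - 4) = 2*0 = 0)
-4190 + l(P(7, a(6)), -2) = -4190 + sqrt(7**2 + 0**2) = -4190 + sqrt(49 + 0) = -4190 + sqrt(49) = -4190 + 7 = -4183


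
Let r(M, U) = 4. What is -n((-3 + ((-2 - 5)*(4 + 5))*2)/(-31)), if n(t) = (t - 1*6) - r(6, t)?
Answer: 181/31 ≈ 5.8387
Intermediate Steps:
n(t) = -10 + t (n(t) = (t - 1*6) - 1*4 = (t - 6) - 4 = (-6 + t) - 4 = -10 + t)
-n((-3 + ((-2 - 5)*(4 + 5))*2)/(-31)) = -(-10 + (-3 + ((-2 - 5)*(4 + 5))*2)/(-31)) = -(-10 + (-3 - 7*9*2)*(-1/31)) = -(-10 + (-3 - 63*2)*(-1/31)) = -(-10 + (-3 - 126)*(-1/31)) = -(-10 - 129*(-1/31)) = -(-10 + 129/31) = -1*(-181/31) = 181/31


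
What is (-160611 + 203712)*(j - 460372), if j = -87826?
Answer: -23627881998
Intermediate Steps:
(-160611 + 203712)*(j - 460372) = (-160611 + 203712)*(-87826 - 460372) = 43101*(-548198) = -23627881998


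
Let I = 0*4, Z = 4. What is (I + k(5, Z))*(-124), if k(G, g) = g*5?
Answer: -2480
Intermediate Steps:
k(G, g) = 5*g
I = 0
(I + k(5, Z))*(-124) = (0 + 5*4)*(-124) = (0 + 20)*(-124) = 20*(-124) = -2480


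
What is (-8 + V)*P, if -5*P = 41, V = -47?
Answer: 451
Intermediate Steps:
P = -41/5 (P = -⅕*41 = -41/5 ≈ -8.2000)
(-8 + V)*P = (-8 - 47)*(-41/5) = -55*(-41/5) = 451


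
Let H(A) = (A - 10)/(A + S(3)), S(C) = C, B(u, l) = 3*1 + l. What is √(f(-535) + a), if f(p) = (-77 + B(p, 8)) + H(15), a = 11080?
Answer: √396514/6 ≈ 104.95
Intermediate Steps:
B(u, l) = 3 + l
H(A) = (-10 + A)/(3 + A) (H(A) = (A - 10)/(A + 3) = (-10 + A)/(3 + A))
f(p) = -1183/18 (f(p) = (-77 + (3 + 8)) + (-10 + 15)/(3 + 15) = (-77 + 11) + 5/18 = -66 + (1/18)*5 = -66 + 5/18 = -1183/18)
√(f(-535) + a) = √(-1183/18 + 11080) = √(198257/18) = √396514/6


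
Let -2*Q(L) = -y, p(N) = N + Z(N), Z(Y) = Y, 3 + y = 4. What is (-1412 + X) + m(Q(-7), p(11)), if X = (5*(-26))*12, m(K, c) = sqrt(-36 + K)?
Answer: -2972 + I*sqrt(142)/2 ≈ -2972.0 + 5.9582*I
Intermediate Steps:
y = 1 (y = -3 + 4 = 1)
p(N) = 2*N (p(N) = N + N = 2*N)
Q(L) = 1/2 (Q(L) = -(-1)/2 = -1/2*(-1) = 1/2)
X = -1560 (X = -130*12 = -1560)
(-1412 + X) + m(Q(-7), p(11)) = (-1412 - 1560) + sqrt(-36 + 1/2) = -2972 + sqrt(-71/2) = -2972 + I*sqrt(142)/2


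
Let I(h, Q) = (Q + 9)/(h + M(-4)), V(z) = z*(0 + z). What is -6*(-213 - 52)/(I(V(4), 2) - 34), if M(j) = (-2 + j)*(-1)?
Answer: -3180/67 ≈ -47.463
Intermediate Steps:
M(j) = 2 - j
V(z) = z² (V(z) = z*z = z²)
I(h, Q) = (9 + Q)/(6 + h) (I(h, Q) = (Q + 9)/(h + (2 - 1*(-4))) = (9 + Q)/(h + (2 + 4)) = (9 + Q)/(h + 6) = (9 + Q)/(6 + h))
-6*(-213 - 52)/(I(V(4), 2) - 34) = -6*(-213 - 52)/((9 + 2)/(6 + 4²) - 34) = -(-1590)/(11/(6 + 16) - 34) = -(-1590)/(11/22 - 34) = -(-1590)/((1/22)*11 - 34) = -(-1590)/(½ - 34) = -(-1590)/(-67/2) = -(-1590)*(-2)/67 = -6*530/67 = -3180/67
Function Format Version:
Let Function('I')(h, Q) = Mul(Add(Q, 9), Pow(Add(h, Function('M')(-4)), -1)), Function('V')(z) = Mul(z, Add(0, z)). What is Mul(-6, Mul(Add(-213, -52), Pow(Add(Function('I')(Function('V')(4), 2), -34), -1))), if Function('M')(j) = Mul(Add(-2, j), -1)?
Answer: Rational(-3180, 67) ≈ -47.463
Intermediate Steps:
Function('M')(j) = Add(2, Mul(-1, j))
Function('V')(z) = Pow(z, 2) (Function('V')(z) = Mul(z, z) = Pow(z, 2))
Function('I')(h, Q) = Mul(Pow(Add(6, h), -1), Add(9, Q)) (Function('I')(h, Q) = Mul(Add(Q, 9), Pow(Add(h, Add(2, Mul(-1, -4))), -1)) = Mul(Add(9, Q), Pow(Add(h, Add(2, 4)), -1)) = Mul(Add(9, Q), Pow(Add(h, 6), -1)) = Mul(Add(9, Q), Pow(Add(6, h), -1)) = Mul(Pow(Add(6, h), -1), Add(9, Q)))
Mul(-6, Mul(Add(-213, -52), Pow(Add(Function('I')(Function('V')(4), 2), -34), -1))) = Mul(-6, Mul(Add(-213, -52), Pow(Add(Mul(Pow(Add(6, Pow(4, 2)), -1), Add(9, 2)), -34), -1))) = Mul(-6, Mul(-265, Pow(Add(Mul(Pow(Add(6, 16), -1), 11), -34), -1))) = Mul(-6, Mul(-265, Pow(Add(Mul(Pow(22, -1), 11), -34), -1))) = Mul(-6, Mul(-265, Pow(Add(Mul(Rational(1, 22), 11), -34), -1))) = Mul(-6, Mul(-265, Pow(Add(Rational(1, 2), -34), -1))) = Mul(-6, Mul(-265, Pow(Rational(-67, 2), -1))) = Mul(-6, Mul(-265, Rational(-2, 67))) = Mul(-6, Rational(530, 67)) = Rational(-3180, 67)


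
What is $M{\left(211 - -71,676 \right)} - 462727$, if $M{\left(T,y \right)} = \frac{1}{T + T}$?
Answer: $- \frac{260978027}{564} \approx -4.6273 \cdot 10^{5}$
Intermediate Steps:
$M{\left(T,y \right)} = \frac{1}{2 T}$
$M{\left(211 - -71,676 \right)} - 462727 = \frac{1}{2 \left(211 - -71\right)} - 462727 = \frac{1}{2 \left(211 + 71\right)} - 462727 = \frac{1}{2 \cdot 282} - 462727 = \frac{1}{2} \cdot \frac{1}{282} - 462727 = \frac{1}{564} - 462727 = - \frac{260978027}{564}$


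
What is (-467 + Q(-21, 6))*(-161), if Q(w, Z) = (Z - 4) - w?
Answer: 71484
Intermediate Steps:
Q(w, Z) = -4 + Z - w (Q(w, Z) = (-4 + Z) - w = -4 + Z - w)
(-467 + Q(-21, 6))*(-161) = (-467 + (-4 + 6 - 1*(-21)))*(-161) = (-467 + (-4 + 6 + 21))*(-161) = (-467 + 23)*(-161) = -444*(-161) = 71484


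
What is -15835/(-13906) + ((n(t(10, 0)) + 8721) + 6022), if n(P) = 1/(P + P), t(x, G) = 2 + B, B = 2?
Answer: 820134925/55624 ≈ 14744.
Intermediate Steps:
t(x, G) = 4 (t(x, G) = 2 + 2 = 4)
n(P) = 1/(2*P)
-15835/(-13906) + ((n(t(10, 0)) + 8721) + 6022) = -15835/(-13906) + (((½)/4 + 8721) + 6022) = -15835*(-1/13906) + (((½)*(¼) + 8721) + 6022) = 15835/13906 + ((⅛ + 8721) + 6022) = 15835/13906 + (69769/8 + 6022) = 15835/13906 + 117945/8 = 820134925/55624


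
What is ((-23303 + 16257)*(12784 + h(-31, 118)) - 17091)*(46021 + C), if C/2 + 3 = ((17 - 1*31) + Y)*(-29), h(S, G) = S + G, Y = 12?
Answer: -4184365728567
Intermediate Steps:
h(S, G) = G + S
C = 110 (C = -6 + 2*(((17 - 1*31) + 12)*(-29)) = -6 + 2*(((17 - 31) + 12)*(-29)) = -6 + 2*((-14 + 12)*(-29)) = -6 + 2*(-2*(-29)) = -6 + 2*58 = -6 + 116 = 110)
((-23303 + 16257)*(12784 + h(-31, 118)) - 17091)*(46021 + C) = ((-23303 + 16257)*(12784 + (118 - 31)) - 17091)*(46021 + 110) = (-7046*(12784 + 87) - 17091)*46131 = (-7046*12871 - 17091)*46131 = (-90689066 - 17091)*46131 = -90706157*46131 = -4184365728567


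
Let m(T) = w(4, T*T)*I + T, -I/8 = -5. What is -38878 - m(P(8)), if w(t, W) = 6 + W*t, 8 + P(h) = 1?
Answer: -46951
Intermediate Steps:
I = 40 (I = -8*(-5) = 40)
P(h) = -7 (P(h) = -8 + 1 = -7)
m(T) = 240 + T + 160*T² (m(T) = (6 + (T*T)*4)*40 + T = (6 + T²*4)*40 + T = (6 + 4*T²)*40 + T = (240 + 160*T²) + T = 240 + T + 160*T²)
-38878 - m(P(8)) = -38878 - (240 - 7 + 160*(-7)²) = -38878 - (240 - 7 + 160*49) = -38878 - (240 - 7 + 7840) = -38878 - 1*8073 = -38878 - 8073 = -46951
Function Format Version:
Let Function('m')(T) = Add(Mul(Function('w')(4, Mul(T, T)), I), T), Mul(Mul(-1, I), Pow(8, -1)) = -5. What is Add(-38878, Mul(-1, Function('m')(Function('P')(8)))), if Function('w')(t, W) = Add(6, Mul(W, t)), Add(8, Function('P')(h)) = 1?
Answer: -46951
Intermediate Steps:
I = 40 (I = Mul(-8, -5) = 40)
Function('P')(h) = -7 (Function('P')(h) = Add(-8, 1) = -7)
Function('m')(T) = Add(240, T, Mul(160, Pow(T, 2))) (Function('m')(T) = Add(Mul(Add(6, Mul(Mul(T, T), 4)), 40), T) = Add(Mul(Add(6, Mul(Pow(T, 2), 4)), 40), T) = Add(Mul(Add(6, Mul(4, Pow(T, 2))), 40), T) = Add(Add(240, Mul(160, Pow(T, 2))), T) = Add(240, T, Mul(160, Pow(T, 2))))
Add(-38878, Mul(-1, Function('m')(Function('P')(8)))) = Add(-38878, Mul(-1, Add(240, -7, Mul(160, Pow(-7, 2))))) = Add(-38878, Mul(-1, Add(240, -7, Mul(160, 49)))) = Add(-38878, Mul(-1, Add(240, -7, 7840))) = Add(-38878, Mul(-1, 8073)) = Add(-38878, -8073) = -46951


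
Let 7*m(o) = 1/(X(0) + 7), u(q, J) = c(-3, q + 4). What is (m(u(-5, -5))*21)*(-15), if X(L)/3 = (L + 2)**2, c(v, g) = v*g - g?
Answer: -45/19 ≈ -2.3684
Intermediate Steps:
c(v, g) = -g + g*v (c(v, g) = g*v - g = -g + g*v)
X(L) = 3*(2 + L)**2 (X(L) = 3*(L + 2)**2 = 3*(2 + L)**2)
u(q, J) = -16 - 4*q (u(q, J) = (q + 4)*(-1 - 3) = (4 + q)*(-4) = -16 - 4*q)
m(o) = 1/133 (m(o) = 1/(7*(3*(2 + 0)**2 + 7)) = 1/(7*(3*2**2 + 7)) = 1/(7*(3*4 + 7)) = 1/(7*(12 + 7)) = (1/7)/19 = (1/7)*(1/19) = 1/133)
(m(u(-5, -5))*21)*(-15) = ((1/133)*21)*(-15) = (3/19)*(-15) = -45/19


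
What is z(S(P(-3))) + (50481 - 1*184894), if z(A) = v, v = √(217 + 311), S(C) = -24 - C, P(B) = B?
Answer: -134413 + 4*√33 ≈ -1.3439e+5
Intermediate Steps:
v = 4*√33 (v = √528 = 4*√33 ≈ 22.978)
z(A) = 4*√33
z(S(P(-3))) + (50481 - 1*184894) = 4*√33 + (50481 - 1*184894) = 4*√33 + (50481 - 184894) = 4*√33 - 134413 = -134413 + 4*√33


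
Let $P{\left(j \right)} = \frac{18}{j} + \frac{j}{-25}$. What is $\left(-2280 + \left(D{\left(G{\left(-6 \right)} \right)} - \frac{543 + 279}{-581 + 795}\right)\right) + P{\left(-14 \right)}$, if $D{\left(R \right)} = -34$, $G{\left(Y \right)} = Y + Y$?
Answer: $- \frac{43415164}{18725} \approx -2318.6$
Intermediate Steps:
$G{\left(Y \right)} = 2 Y$
$P{\left(j \right)} = \frac{18}{j} - \frac{j}{25}$ ($P{\left(j \right)} = \frac{18}{j} + j \left(- \frac{1}{25}\right) = \frac{18}{j} - \frac{j}{25}$)
$\left(-2280 + \left(D{\left(G{\left(-6 \right)} \right)} - \frac{543 + 279}{-581 + 795}\right)\right) + P{\left(-14 \right)} = \left(-2280 - \left(34 + \frac{543 + 279}{-581 + 795}\right)\right) + \left(\frac{18}{-14} - - \frac{14}{25}\right) = \left(-2280 - \left(34 + \frac{822}{214}\right)\right) + \left(18 \left(- \frac{1}{14}\right) + \frac{14}{25}\right) = \left(-2280 - \left(34 + 822 \cdot \frac{1}{214}\right)\right) + \left(- \frac{9}{7} + \frac{14}{25}\right) = \left(-2280 - \frac{4049}{107}\right) - \frac{127}{175} = - \frac{248009}{107} - \frac{127}{175} = - \frac{43415164}{18725}$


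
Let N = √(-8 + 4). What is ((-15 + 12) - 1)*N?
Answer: -8*I ≈ -8.0*I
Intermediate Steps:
N = 2*I (N = √(-4) = 2*I ≈ 2.0*I)
((-15 + 12) - 1)*N = ((-15 + 12) - 1)*(2*I) = (-3 - 1)*(2*I) = -8*I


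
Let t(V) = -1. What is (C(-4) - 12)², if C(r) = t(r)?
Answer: 169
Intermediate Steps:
C(r) = -1
(C(-4) - 12)² = (-1 - 12)² = (-13)² = 169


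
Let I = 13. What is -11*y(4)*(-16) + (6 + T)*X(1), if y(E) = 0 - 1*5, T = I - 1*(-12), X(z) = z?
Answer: -849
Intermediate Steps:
T = 25 (T = 13 - 1*(-12) = 13 + 12 = 25)
y(E) = -5 (y(E) = 0 - 5 = -5)
-11*y(4)*(-16) + (6 + T)*X(1) = -11*(-5)*(-16) + (6 + 25)*1 = 55*(-16) + 31*1 = -880 + 31 = -849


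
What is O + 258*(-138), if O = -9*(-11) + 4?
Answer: -35501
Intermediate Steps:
O = 103 (O = 99 + 4 = 103)
O + 258*(-138) = 103 + 258*(-138) = 103 - 35604 = -35501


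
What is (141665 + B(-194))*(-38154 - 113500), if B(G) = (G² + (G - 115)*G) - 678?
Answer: -36179943126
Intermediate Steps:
B(G) = -678 + G² + G*(-115 + G) (B(G) = (G² + (-115 + G)*G) - 678 = (G² + G*(-115 + G)) - 678 = -678 + G² + G*(-115 + G))
(141665 + B(-194))*(-38154 - 113500) = (141665 + (-678 - 115*(-194) + 2*(-194)²))*(-38154 - 113500) = (141665 + (-678 + 22310 + 2*37636))*(-151654) = (141665 + (-678 + 22310 + 75272))*(-151654) = (141665 + 96904)*(-151654) = 238569*(-151654) = -36179943126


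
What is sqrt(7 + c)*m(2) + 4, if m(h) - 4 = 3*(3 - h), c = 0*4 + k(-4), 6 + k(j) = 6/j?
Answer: 4 + 7*I*sqrt(2)/2 ≈ 4.0 + 4.9497*I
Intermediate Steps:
k(j) = -6 + 6/j
c = -15/2 (c = 0*4 + (-6 + 6/(-4)) = 0 + (-6 + 6*(-1/4)) = 0 + (-6 - 3/2) = 0 - 15/2 = -15/2 ≈ -7.5000)
m(h) = 13 - 3*h (m(h) = 4 + 3*(3 - h) = 4 + (9 - 3*h) = 13 - 3*h)
sqrt(7 + c)*m(2) + 4 = sqrt(7 - 15/2)*(13 - 3*2) + 4 = sqrt(-1/2)*(13 - 6) + 4 = (I*sqrt(2)/2)*7 + 4 = 7*I*sqrt(2)/2 + 4 = 4 + 7*I*sqrt(2)/2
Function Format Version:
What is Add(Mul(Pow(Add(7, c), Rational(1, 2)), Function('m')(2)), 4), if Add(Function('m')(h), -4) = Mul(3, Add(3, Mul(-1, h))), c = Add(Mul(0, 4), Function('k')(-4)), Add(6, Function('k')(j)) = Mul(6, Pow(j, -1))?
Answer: Add(4, Mul(Rational(7, 2), I, Pow(2, Rational(1, 2)))) ≈ Add(4.0000, Mul(4.9497, I))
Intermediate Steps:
Function('k')(j) = Add(-6, Mul(6, Pow(j, -1)))
c = Rational(-15, 2) (c = Add(Mul(0, 4), Add(-6, Mul(6, Pow(-4, -1)))) = Add(0, Add(-6, Mul(6, Rational(-1, 4)))) = Add(0, Add(-6, Rational(-3, 2))) = Add(0, Rational(-15, 2)) = Rational(-15, 2) ≈ -7.5000)
Function('m')(h) = Add(13, Mul(-3, h)) (Function('m')(h) = Add(4, Mul(3, Add(3, Mul(-1, h)))) = Add(4, Add(9, Mul(-3, h))) = Add(13, Mul(-3, h)))
Add(Mul(Pow(Add(7, c), Rational(1, 2)), Function('m')(2)), 4) = Add(Mul(Pow(Add(7, Rational(-15, 2)), Rational(1, 2)), Add(13, Mul(-3, 2))), 4) = Add(Mul(Pow(Rational(-1, 2), Rational(1, 2)), Add(13, -6)), 4) = Add(Mul(Mul(Rational(1, 2), I, Pow(2, Rational(1, 2))), 7), 4) = Add(Mul(Rational(7, 2), I, Pow(2, Rational(1, 2))), 4) = Add(4, Mul(Rational(7, 2), I, Pow(2, Rational(1, 2))))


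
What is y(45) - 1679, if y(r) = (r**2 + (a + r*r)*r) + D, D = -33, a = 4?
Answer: 91618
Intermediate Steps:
y(r) = -33 + r**2 + r*(4 + r**2) (y(r) = (r**2 + (4 + r*r)*r) - 33 = (r**2 + (4 + r**2)*r) - 33 = (r**2 + r*(4 + r**2)) - 33 = -33 + r**2 + r*(4 + r**2))
y(45) - 1679 = (-33 + 45**2 + 45**3 + 4*45) - 1679 = (-33 + 2025 + 91125 + 180) - 1679 = 93297 - 1679 = 91618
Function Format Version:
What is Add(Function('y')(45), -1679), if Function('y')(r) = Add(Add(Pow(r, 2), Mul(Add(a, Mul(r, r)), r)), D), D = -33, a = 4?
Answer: 91618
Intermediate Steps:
Function('y')(r) = Add(-33, Pow(r, 2), Mul(r, Add(4, Pow(r, 2)))) (Function('y')(r) = Add(Add(Pow(r, 2), Mul(Add(4, Mul(r, r)), r)), -33) = Add(Add(Pow(r, 2), Mul(Add(4, Pow(r, 2)), r)), -33) = Add(Add(Pow(r, 2), Mul(r, Add(4, Pow(r, 2)))), -33) = Add(-33, Pow(r, 2), Mul(r, Add(4, Pow(r, 2)))))
Add(Function('y')(45), -1679) = Add(Add(-33, Pow(45, 2), Pow(45, 3), Mul(4, 45)), -1679) = Add(Add(-33, 2025, 91125, 180), -1679) = Add(93297, -1679) = 91618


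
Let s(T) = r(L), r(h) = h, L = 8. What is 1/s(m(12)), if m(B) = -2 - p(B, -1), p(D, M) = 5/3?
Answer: ⅛ ≈ 0.12500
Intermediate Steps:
p(D, M) = 5/3 (p(D, M) = 5*(⅓) = 5/3)
m(B) = -11/3 (m(B) = -2 - 1*5/3 = -2 - 5/3 = -11/3)
s(T) = 8
1/s(m(12)) = 1/8 = ⅛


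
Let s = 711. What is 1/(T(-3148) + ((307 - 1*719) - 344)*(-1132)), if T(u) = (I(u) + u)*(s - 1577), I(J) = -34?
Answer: 1/3611404 ≈ 2.7690e-7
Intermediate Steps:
T(u) = 29444 - 866*u (T(u) = (-34 + u)*(711 - 1577) = (-34 + u)*(-866) = 29444 - 866*u)
1/(T(-3148) + ((307 - 1*719) - 344)*(-1132)) = 1/((29444 - 866*(-3148)) + ((307 - 1*719) - 344)*(-1132)) = 1/((29444 + 2726168) + ((307 - 719) - 344)*(-1132)) = 1/(2755612 + (-412 - 344)*(-1132)) = 1/(2755612 - 756*(-1132)) = 1/(2755612 + 855792) = 1/3611404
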